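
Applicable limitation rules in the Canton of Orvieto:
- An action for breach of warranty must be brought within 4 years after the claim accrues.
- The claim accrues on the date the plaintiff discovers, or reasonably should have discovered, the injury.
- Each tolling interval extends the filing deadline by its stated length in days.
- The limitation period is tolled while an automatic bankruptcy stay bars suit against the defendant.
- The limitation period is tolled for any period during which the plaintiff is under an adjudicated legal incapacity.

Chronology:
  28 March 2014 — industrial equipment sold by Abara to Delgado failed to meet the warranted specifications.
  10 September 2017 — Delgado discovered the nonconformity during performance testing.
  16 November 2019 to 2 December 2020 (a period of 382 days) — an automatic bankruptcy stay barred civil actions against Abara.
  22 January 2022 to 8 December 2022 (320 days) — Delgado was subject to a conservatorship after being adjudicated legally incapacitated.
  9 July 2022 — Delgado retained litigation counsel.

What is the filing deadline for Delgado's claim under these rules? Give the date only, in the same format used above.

13 August 2023

Accrual is tied to discovery, so the period began on 10 September 2017 rather than on 28 March 2014 when the act occurred.
4 years from 10 September 2017 is 10 September 2021.
The period was tolled for 382 days by the automatic bankruptcy stay (16 November 2019 to 2 December 2020), pushing the deadline to 27 September 2022.
The period was tolled for 320 days by the plaintiff's legal incapacity (22 January 2022 to 8 December 2022), pushing the deadline to 13 August 2023.
None of the other events listed affects the running of the period under the stated rules.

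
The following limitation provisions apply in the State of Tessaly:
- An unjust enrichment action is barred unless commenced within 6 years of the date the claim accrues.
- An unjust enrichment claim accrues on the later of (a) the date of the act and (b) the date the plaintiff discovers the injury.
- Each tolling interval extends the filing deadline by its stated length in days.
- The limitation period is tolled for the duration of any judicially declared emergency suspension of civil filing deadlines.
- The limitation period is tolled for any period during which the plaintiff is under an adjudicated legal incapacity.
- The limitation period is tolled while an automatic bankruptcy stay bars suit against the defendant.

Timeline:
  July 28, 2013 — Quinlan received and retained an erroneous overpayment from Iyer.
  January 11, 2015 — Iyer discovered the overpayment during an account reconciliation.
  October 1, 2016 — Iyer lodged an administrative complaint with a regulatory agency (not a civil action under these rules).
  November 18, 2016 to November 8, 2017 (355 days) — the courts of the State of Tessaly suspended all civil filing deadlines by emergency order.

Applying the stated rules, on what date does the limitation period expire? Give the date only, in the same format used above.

Taking the later of the act (July 28, 2013) and discovery (January 11, 2015), the claim accrued on January 11, 2015.
The untolled deadline — 6 years after January 11, 2015 — is January 11, 2021.
The emergency suspension of filing deadlines from November 18, 2016 to November 8, 2017 tolled the period for 355 days, extending the deadline to January 1, 2022.
Nothing else in the chronology tolls or restarts the period.

January 1, 2022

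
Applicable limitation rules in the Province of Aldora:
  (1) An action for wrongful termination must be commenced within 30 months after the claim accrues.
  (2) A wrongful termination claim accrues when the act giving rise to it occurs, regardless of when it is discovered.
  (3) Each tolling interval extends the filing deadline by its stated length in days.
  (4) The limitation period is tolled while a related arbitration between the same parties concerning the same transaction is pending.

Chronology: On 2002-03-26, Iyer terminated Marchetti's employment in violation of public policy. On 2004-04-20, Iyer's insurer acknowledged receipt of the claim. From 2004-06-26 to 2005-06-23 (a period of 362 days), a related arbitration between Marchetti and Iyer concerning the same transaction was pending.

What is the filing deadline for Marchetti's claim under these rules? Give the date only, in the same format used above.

The claim accrued on 2002-03-26, when the wrongful act occurred.
30 months from 2002-03-26 is 2004-09-26.
The pending related arbitration from 2004-06-26 to 2005-06-23 tolled the period for 362 days, extending the deadline to 2005-09-23.
Nothing else in the chronology tolls or restarts the period.

2005-09-23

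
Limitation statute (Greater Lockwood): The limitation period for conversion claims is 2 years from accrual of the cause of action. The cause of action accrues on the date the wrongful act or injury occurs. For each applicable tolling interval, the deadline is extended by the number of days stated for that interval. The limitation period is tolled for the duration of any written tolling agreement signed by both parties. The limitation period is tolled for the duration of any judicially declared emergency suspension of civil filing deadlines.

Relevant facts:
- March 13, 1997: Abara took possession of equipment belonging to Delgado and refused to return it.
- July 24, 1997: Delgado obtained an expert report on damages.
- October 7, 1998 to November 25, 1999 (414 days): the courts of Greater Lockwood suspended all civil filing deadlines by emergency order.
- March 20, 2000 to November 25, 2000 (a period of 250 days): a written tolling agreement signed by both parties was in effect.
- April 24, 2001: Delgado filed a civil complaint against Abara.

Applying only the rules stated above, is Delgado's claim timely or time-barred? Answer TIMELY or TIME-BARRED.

TIME-BARRED

The cause of action accrued on March 13, 1997, the date of the act.
Adding the 2 years base period to March 13, 1997 gives a deadline of March 13, 1999, before any tolling.
Because the emergency suspension of filing deadlines ran from October 7, 1998 to November 25, 1999, the deadline is extended by 414 days to April 30, 2000.
The period was tolled for 250 days by the written tolling agreement (March 20, 2000 to November 25, 2000), pushing the deadline to January 5, 2001.
Nothing else in the chronology tolls or restarts the period.
Filing on April 24, 2001 missed the January 5, 2001 deadline — the action is time-barred.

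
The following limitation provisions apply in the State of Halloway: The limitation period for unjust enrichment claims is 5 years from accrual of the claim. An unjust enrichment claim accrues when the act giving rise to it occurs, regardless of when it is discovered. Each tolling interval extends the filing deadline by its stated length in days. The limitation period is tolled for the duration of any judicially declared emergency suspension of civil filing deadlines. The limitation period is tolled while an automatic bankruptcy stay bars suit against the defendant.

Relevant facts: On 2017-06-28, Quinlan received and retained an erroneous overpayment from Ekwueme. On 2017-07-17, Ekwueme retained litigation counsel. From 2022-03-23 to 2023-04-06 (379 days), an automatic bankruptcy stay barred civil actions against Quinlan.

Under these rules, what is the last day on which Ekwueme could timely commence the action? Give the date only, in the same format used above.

2023-07-12

The limitation period began to run on 2017-06-28.
5 years from 2017-06-28 is 2022-06-28.
The period was tolled for 379 days by the automatic bankruptcy stay (2022-03-23 to 2023-04-06), pushing the deadline to 2023-07-12.
The other events in the timeline have no effect on the limitation period under the stated rules.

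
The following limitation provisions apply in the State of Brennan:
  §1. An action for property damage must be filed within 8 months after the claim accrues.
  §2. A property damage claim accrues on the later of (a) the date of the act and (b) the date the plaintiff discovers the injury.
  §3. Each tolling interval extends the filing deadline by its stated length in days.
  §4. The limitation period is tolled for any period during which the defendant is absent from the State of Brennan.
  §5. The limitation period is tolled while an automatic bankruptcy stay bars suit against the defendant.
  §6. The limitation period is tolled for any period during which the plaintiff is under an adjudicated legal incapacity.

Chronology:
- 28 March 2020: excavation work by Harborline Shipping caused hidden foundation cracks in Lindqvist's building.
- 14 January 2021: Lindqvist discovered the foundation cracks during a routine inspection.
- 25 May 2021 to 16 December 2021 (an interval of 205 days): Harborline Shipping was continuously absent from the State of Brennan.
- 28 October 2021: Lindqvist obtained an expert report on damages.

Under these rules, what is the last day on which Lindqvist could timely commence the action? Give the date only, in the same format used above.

Because discovery on 14 January 2021 post-dates the 28 March 2020 act, accrual under the later-of rule falls on 14 January 2021.
Adding the 8 months base period to 14 January 2021 gives a deadline of 14 September 2021, before any tolling.
Because the defendant's absence from the jurisdiction ran from 25 May 2021 to 16 December 2021, the deadline is extended by 205 days to 7 April 2022.
The other events in the timeline have no effect on the limitation period under the stated rules.

7 April 2022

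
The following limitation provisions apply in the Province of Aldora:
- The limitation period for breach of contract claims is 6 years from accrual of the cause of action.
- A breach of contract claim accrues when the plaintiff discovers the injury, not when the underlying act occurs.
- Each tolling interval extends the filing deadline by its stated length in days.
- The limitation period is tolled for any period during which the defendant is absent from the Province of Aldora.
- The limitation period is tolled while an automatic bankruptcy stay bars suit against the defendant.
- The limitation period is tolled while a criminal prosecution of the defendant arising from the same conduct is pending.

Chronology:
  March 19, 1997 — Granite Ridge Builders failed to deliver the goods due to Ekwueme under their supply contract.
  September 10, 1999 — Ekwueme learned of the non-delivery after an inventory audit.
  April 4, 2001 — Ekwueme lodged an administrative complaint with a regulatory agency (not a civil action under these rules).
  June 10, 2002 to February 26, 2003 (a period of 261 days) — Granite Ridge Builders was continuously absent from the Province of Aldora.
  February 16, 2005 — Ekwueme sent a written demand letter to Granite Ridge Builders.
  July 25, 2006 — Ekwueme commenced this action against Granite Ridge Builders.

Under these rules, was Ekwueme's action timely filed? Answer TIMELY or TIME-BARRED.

TIME-BARRED

Under the discovery rule, the claim accrued on September 10, 1999, when Ekwueme discovered the injury — not on the March 19, 1997 date of the underlying act.
Adding the 6 years base period to September 10, 1999 gives a deadline of September 10, 2005, before any tolling.
The defendant's absence from the jurisdiction from June 10, 2002 to February 26, 2003 tolled the period for 261 days, extending the deadline to May 29, 2006.
Nothing else in the chronology tolls or restarts the period.
The July 25, 2006 filing falls after the May 29, 2006 deadline; the claim is time-barred.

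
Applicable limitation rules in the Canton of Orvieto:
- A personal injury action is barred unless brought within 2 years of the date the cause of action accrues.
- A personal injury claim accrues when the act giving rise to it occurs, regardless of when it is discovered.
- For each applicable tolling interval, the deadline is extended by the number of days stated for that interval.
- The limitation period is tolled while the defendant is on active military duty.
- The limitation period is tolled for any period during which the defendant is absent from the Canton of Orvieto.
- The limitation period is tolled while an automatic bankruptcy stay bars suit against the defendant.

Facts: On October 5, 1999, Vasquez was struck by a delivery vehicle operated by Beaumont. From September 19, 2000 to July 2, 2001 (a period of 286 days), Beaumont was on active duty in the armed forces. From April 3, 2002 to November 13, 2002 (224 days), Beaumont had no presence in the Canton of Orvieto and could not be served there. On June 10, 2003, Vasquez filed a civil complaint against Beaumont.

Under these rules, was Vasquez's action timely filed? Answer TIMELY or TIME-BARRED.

The cause of action accrued on October 5, 1999, the date of the act.
The untolled deadline — 2 years after October 5, 1999 — is October 5, 2001.
The defendant's active military service from September 19, 2000 to July 2, 2001 tolled the period for 286 days, extending the deadline to July 18, 2002.
Because the defendant's absence from the jurisdiction ran from April 3, 2002 to November 13, 2002, the deadline is extended by 224 days to February 27, 2003.
Vasquez filed on June 10, 2003, after the February 27, 2003 deadline, so the action is time-barred.

TIME-BARRED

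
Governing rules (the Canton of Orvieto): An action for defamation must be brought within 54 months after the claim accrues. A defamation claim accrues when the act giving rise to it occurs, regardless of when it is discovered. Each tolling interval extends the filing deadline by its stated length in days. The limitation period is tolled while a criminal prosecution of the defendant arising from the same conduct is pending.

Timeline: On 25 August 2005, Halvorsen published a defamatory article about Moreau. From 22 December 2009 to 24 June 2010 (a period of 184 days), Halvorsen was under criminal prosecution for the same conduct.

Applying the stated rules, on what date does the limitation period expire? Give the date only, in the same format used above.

The claim accrued on 25 August 2005, when the wrongful act occurred.
The untolled deadline — 54 months after 25 August 2005 — is 25 February 2010.
The pending criminal prosecution from 22 December 2009 to 24 June 2010 tolled the period for 184 days, extending the deadline to 28 August 2010.

28 August 2010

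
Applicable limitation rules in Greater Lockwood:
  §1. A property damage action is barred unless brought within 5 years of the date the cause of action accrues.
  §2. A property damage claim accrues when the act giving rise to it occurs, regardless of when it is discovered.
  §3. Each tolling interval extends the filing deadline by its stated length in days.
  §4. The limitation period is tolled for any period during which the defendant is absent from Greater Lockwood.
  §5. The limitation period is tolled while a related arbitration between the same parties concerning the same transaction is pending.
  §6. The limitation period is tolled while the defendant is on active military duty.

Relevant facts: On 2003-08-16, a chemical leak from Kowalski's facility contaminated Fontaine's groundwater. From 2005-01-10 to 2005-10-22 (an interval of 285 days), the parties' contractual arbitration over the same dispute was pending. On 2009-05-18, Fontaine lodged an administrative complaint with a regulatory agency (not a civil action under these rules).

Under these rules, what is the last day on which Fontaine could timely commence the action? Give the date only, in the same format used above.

2009-05-28

The claim accrued on 2003-08-16, when the wrongful act occurred.
The untolled deadline — 5 years after 2003-08-16 — is 2008-08-16.
The period was tolled for 285 days by the pending related arbitration (2005-01-10 to 2005-10-22), pushing the deadline to 2009-05-28.
The other events in the timeline have no effect on the limitation period under the stated rules.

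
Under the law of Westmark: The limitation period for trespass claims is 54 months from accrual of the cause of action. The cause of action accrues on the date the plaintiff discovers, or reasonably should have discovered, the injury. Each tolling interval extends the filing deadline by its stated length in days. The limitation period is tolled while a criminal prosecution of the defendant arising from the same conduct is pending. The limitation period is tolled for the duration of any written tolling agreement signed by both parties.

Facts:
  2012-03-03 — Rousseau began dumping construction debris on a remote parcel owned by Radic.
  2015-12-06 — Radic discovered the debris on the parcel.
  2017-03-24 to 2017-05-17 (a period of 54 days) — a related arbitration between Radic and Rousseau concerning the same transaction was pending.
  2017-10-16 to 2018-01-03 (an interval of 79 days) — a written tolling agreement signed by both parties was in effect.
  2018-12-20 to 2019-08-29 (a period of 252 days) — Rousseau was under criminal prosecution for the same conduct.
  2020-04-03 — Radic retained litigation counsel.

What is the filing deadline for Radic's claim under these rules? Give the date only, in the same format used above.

Accrual is tied to discovery, so the period began on 2015-12-06 rather than on 2012-03-03 when the act occurred.
The untolled deadline — 54 months after 2015-12-06 — is 2020-06-06.
The written tolling agreement from 2017-10-16 to 2018-01-03 tolled the period for 79 days, extending the deadline to 2020-08-24.
Because the pending criminal prosecution ran from 2018-12-20 to 2019-08-29, the deadline is extended by 252 days to 2021-05-03.
The pending related arbitration from 2017-03-24 to 2017-05-17 does not toll the period, because no stated rule makes a pending arbitration a tolling event.
None of the other events listed affects the running of the period under the stated rules.

2021-05-03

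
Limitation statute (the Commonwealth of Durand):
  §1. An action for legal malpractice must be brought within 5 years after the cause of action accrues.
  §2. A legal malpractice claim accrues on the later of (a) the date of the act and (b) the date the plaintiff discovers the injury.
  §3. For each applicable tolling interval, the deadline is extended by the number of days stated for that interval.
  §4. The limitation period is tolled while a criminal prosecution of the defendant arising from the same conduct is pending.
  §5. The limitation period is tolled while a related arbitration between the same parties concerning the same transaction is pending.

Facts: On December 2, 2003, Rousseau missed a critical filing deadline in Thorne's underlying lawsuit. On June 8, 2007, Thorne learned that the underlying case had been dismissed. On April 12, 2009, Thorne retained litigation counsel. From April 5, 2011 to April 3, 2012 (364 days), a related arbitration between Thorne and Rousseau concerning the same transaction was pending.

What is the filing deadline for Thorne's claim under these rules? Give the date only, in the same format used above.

June 7, 2013

Taking the later of the act (December 2, 2003) and discovery (June 8, 2007), the claim accrued on June 8, 2007.
Adding the 5 years base period to June 8, 2007 gives a deadline of June 8, 2012, before any tolling.
Because the pending related arbitration ran from April 5, 2011 to April 3, 2012, the deadline is extended by 364 days to June 7, 2013.
Nothing else in the chronology tolls or restarts the period.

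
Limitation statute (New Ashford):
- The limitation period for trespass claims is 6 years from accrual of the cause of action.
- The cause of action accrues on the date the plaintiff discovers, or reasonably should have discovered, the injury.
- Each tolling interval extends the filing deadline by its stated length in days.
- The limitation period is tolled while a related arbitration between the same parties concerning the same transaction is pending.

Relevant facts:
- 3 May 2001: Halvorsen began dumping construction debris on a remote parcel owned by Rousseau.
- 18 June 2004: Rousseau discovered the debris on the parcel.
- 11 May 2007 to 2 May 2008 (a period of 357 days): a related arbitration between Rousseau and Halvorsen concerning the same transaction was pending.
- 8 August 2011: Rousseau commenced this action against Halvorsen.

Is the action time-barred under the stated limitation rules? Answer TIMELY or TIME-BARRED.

Accrual is tied to discovery, so the period began on 18 June 2004 rather than on 3 May 2001 when the act occurred.
6 years from 18 June 2004 is 18 June 2010.
The period was tolled for 357 days by the pending related arbitration (11 May 2007 to 2 May 2008), pushing the deadline to 10 June 2011.
Rousseau filed on 8 August 2011, after the 10 June 2011 deadline, so the action is time-barred.

TIME-BARRED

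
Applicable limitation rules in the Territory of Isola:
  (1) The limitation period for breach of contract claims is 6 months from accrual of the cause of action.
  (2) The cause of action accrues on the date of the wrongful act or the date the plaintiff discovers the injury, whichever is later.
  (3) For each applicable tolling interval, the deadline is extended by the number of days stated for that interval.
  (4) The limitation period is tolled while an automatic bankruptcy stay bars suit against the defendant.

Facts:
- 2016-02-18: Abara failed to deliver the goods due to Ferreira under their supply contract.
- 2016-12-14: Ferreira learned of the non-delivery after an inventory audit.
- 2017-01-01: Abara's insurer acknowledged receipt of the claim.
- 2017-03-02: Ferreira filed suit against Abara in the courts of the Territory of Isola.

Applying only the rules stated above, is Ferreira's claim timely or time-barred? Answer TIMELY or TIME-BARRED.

TIMELY

The claim accrued on 2016-12-14 — the later of the 2016-02-18 act and the 2016-12-14 discovery.
Adding the 6 months base period to 2016-12-14 gives a deadline of 2017-06-14, before any tolling.
Nothing else in the chronology tolls or restarts the period.
Ferreira filed on 2017-03-02, before the 2017-06-14 deadline, so the action is timely.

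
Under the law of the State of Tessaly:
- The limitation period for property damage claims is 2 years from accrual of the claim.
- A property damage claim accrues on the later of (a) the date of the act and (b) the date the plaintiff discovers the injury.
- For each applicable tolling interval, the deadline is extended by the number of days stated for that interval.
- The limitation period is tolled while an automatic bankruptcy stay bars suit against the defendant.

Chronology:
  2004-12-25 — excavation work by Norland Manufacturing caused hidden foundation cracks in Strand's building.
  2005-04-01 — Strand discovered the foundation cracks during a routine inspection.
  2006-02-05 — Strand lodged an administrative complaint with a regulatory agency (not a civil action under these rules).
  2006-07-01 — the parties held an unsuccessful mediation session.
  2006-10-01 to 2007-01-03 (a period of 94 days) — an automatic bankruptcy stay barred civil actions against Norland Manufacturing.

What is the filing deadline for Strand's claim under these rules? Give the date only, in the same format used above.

2007-07-04

Taking the later of the act (2004-12-25) and discovery (2005-04-01), the claim accrued on 2005-04-01.
Adding the 2 years base period to 2005-04-01 gives a deadline of 2007-04-01, before any tolling.
Because the automatic bankruptcy stay ran from 2006-10-01 to 2007-01-03, the deadline is extended by 94 days to 2007-07-04.
The other events in the timeline have no effect on the limitation period under the stated rules.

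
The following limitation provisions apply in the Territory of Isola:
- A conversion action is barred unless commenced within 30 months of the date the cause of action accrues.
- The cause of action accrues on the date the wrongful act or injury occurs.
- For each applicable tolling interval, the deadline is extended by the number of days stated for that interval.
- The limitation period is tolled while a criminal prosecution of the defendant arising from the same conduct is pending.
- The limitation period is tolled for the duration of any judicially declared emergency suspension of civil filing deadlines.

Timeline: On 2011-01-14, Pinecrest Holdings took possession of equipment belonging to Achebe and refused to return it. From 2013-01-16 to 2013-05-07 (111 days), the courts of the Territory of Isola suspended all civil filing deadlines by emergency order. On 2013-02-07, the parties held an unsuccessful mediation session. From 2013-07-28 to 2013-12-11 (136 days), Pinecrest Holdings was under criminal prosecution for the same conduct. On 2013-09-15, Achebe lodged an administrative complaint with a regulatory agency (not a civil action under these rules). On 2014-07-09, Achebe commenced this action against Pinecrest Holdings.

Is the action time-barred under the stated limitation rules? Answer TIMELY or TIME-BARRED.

The cause of action accrued on 2011-01-14, the date of the act.
Adding the 30 months base period to 2011-01-14 gives a deadline of 2013-07-14, before any tolling.
Because the emergency suspension of filing deadlines ran from 2013-01-16 to 2013-05-07, the deadline is extended by 111 days to 2013-11-02.
Because the pending criminal prosecution ran from 2013-07-28 to 2013-12-11, the deadline is extended by 136 days to 2014-03-18.
None of the other events listed affects the running of the period under the stated rules.
Achebe filed on 2014-07-09, after the 2014-03-18 deadline, so the action is time-barred.

TIME-BARRED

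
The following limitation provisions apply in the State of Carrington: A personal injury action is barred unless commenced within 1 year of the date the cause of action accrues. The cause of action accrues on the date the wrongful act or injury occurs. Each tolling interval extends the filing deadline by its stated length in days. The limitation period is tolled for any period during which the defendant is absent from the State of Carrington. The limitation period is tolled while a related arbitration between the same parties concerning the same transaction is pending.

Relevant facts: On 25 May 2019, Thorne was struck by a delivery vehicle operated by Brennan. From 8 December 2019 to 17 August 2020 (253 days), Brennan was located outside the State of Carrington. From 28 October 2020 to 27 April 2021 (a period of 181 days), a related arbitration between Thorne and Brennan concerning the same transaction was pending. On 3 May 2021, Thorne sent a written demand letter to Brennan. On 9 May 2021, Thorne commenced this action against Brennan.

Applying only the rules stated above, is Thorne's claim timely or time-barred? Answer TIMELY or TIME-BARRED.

The limitation period began to run on 25 May 2019.
1 year from 25 May 2019 is 25 May 2020.
The defendant's absence from the jurisdiction from 8 December 2019 to 17 August 2020 tolled the period for 253 days, extending the deadline to 2 February 2021.
The period was tolled for 181 days by the pending related arbitration (28 October 2020 to 27 April 2021), pushing the deadline to 2 August 2021.
Nothing else in the chronology tolls or restarts the period.
Filing on 9 May 2021 beat the 2 August 2021 deadline — the action is timely.

TIMELY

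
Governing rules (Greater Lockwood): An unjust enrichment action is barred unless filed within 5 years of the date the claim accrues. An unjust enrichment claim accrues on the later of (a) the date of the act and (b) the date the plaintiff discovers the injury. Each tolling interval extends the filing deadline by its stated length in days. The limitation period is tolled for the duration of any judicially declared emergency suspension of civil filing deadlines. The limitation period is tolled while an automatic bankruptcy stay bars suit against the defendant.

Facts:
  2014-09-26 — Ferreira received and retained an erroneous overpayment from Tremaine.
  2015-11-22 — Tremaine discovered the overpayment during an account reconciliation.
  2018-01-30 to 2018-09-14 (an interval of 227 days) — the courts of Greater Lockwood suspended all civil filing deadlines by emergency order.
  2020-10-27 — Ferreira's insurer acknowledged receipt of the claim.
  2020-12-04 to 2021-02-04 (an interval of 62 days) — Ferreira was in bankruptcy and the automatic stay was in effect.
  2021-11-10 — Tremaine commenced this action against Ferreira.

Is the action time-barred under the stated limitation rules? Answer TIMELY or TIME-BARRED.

TIME-BARRED

Because discovery on 2015-11-22 post-dates the 2014-09-26 act, accrual under the later-of rule falls on 2015-11-22.
Adding the 5 years base period to 2015-11-22 gives a deadline of 2020-11-22, before any tolling.
The emergency suspension of filing deadlines from 2018-01-30 to 2018-09-14 tolled the period for 227 days, extending the deadline to 2021-07-07.
The period was tolled for 62 days by the automatic bankruptcy stay (2020-12-04 to 2021-02-04), pushing the deadline to 2021-09-07.
None of the other events listed affects the running of the period under the stated rules.
Filing on 2021-11-10 missed the 2021-09-07 deadline — the action is time-barred.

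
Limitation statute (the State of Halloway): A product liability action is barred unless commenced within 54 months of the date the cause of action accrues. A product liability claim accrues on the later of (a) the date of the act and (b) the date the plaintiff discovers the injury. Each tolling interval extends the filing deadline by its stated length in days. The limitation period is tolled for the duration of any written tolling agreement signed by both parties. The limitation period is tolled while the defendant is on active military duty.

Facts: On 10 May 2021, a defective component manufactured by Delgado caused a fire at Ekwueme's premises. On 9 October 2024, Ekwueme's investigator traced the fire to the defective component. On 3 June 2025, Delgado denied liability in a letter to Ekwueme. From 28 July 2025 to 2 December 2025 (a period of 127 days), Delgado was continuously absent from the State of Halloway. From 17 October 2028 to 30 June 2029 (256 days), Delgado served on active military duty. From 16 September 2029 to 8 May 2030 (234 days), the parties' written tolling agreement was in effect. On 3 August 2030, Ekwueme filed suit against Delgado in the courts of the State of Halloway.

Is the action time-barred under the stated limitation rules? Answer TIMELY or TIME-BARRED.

TIMELY

Because discovery on 9 October 2024 post-dates the 10 May 2021 act, accrual under the later-of rule falls on 9 October 2024.
Adding the 54 months base period to 9 October 2024 gives a deadline of 9 April 2029, before any tolling.
Because the defendant's active military service ran from 17 October 2028 to 30 June 2029, the deadline is extended by 256 days to 21 December 2029.
The written tolling agreement from 16 September 2029 to 8 May 2030 tolled the period for 234 days, extending the deadline to 12 August 2030.
No stated provision tolls the period for the defendant's absence, so the interval from 28 July 2025 to 2 December 2025 has no effect on the deadline.
None of the other events listed affects the running of the period under the stated rules.
Ekwueme filed on 3 August 2030, before the 12 August 2030 deadline, so the action is timely.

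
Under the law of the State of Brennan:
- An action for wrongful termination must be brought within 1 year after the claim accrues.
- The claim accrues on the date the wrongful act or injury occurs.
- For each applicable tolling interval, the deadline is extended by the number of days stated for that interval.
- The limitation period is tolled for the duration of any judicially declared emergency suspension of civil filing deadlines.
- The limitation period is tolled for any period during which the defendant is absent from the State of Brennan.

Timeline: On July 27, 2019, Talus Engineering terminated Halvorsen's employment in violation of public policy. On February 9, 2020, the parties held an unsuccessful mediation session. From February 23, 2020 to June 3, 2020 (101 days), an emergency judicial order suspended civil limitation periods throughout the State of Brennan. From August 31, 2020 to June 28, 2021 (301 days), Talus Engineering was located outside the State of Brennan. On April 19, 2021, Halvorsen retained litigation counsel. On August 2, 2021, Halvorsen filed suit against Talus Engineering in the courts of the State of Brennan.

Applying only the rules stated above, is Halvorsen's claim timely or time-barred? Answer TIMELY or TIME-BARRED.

TIMELY

The claim accrued on July 27, 2019, when the wrongful act occurred.
Adding the 1 year base period to July 27, 2019 gives a deadline of July 27, 2020, before any tolling.
Because the emergency suspension of filing deadlines ran from February 23, 2020 to June 3, 2020, the deadline is extended by 101 days to November 5, 2020.
Because the defendant's absence from the jurisdiction ran from August 31, 2020 to June 28, 2021, the deadline is extended by 301 days to September 2, 2021.
Nothing else in the chronology tolls or restarts the period.
Filing on August 2, 2021 beat the September 2, 2021 deadline — the action is timely.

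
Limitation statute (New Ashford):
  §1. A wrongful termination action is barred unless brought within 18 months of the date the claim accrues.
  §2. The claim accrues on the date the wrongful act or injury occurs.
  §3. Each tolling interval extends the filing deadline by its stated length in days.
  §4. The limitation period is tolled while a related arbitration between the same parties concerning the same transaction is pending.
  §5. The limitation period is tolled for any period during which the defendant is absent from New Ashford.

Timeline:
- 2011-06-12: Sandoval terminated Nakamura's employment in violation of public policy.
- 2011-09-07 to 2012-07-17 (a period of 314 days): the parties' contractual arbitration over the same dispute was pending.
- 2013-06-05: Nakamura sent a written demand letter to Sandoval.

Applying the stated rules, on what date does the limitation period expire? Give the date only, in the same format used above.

2013-10-22

The limitation period began to run on 2011-06-12.
18 months from 2011-06-12 is 2012-12-12.
The period was tolled for 314 days by the pending related arbitration (2011-09-07 to 2012-07-17), pushing the deadline to 2013-10-22.
None of the other events listed affects the running of the period under the stated rules.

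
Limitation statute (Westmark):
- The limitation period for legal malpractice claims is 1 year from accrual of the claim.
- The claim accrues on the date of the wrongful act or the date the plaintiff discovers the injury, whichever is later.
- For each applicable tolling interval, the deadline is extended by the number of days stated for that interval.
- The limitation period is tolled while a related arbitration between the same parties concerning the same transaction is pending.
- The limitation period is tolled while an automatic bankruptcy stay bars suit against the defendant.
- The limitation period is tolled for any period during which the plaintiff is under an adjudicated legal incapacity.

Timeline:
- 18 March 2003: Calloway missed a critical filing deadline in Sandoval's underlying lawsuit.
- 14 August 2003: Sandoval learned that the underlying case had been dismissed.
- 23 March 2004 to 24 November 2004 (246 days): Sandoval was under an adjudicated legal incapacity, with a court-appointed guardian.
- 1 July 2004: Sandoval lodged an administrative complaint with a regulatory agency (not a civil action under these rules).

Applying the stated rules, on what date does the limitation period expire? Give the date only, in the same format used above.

Because discovery on 14 August 2003 post-dates the 18 March 2003 act, accrual under the later-of rule falls on 14 August 2003.
Adding the 1 year base period to 14 August 2003 gives a deadline of 14 August 2004, before any tolling.
Because the plaintiff's legal incapacity ran from 23 March 2004 to 24 November 2004, the deadline is extended by 246 days to 17 April 2005.
Nothing else in the chronology tolls or restarts the period.

17 April 2005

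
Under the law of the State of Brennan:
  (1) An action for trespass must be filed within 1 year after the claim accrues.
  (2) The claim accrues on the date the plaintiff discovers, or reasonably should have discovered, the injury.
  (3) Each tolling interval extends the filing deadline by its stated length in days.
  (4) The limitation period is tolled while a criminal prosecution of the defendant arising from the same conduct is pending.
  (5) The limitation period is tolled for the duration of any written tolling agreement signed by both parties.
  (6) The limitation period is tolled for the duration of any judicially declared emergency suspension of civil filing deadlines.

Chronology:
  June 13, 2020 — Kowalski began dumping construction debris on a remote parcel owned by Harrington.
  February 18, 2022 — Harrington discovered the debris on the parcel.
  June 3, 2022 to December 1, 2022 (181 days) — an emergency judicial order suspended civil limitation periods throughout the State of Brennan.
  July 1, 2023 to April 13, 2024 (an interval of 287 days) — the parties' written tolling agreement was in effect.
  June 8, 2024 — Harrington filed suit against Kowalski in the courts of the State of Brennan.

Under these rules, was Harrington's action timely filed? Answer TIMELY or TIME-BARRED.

TIME-BARRED

Accrual is tied to discovery, so the period began on February 18, 2022 rather than on June 13, 2020 when the act occurred.
The untolled deadline — 1 year after February 18, 2022 — is February 18, 2023.
The emergency suspension of filing deadlines from June 3, 2022 to December 1, 2022 tolled the period for 181 days, extending the deadline to August 18, 2023.
The period was tolled for 287 days by the written tolling agreement (July 1, 2023 to April 13, 2024), pushing the deadline to May 31, 2024.
Harrington filed on June 8, 2024, after the May 31, 2024 deadline, so the action is time-barred.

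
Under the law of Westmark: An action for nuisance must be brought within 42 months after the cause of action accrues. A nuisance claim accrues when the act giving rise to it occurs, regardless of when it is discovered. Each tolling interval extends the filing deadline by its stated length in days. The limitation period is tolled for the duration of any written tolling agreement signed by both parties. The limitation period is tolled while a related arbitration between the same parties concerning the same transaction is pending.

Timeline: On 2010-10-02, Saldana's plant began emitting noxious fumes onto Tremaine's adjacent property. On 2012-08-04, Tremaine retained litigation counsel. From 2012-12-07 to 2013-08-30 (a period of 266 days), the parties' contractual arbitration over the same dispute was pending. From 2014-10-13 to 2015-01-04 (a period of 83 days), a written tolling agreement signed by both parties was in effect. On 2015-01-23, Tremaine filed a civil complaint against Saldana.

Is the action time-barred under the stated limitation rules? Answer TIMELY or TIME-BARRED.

TIMELY

The cause of action accrued on 2010-10-02, the date of the act.
Adding the 42 months base period to 2010-10-02 gives a deadline of 2014-04-02, before any tolling.
The period was tolled for 266 days by the pending related arbitration (2012-12-07 to 2013-08-30), pushing the deadline to 2014-12-24.
The period was tolled for 83 days by the written tolling agreement (2014-10-13 to 2015-01-04), pushing the deadline to 2015-03-17.
None of the other events listed affects the running of the period under the stated rules.
The 2015-01-23 filing precedes the 2015-03-17 deadline; the claim is timely.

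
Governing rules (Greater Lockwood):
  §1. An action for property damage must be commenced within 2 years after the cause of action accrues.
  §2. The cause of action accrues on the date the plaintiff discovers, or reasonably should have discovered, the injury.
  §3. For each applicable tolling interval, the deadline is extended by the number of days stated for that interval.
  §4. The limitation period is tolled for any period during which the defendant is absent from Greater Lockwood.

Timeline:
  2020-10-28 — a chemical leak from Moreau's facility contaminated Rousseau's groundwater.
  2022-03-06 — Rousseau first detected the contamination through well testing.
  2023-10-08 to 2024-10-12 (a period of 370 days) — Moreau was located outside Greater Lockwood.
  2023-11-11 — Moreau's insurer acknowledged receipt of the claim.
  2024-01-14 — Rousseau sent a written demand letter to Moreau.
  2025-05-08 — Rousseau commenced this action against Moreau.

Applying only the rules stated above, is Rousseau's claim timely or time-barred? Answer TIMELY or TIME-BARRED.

TIME-BARRED

Under the discovery rule, the claim accrued on 2022-03-06, when Rousseau discovered the injury — not on the 2020-10-28 date of the underlying act.
The untolled deadline — 2 years after 2022-03-06 — is 2024-03-06.
The period was tolled for 370 days by the defendant's absence from the jurisdiction (2023-10-08 to 2024-10-12), pushing the deadline to 2025-03-11.
Nothing else in the chronology tolls or restarts the period.
Rousseau filed on 2025-05-08, after the 2025-03-11 deadline, so the action is time-barred.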